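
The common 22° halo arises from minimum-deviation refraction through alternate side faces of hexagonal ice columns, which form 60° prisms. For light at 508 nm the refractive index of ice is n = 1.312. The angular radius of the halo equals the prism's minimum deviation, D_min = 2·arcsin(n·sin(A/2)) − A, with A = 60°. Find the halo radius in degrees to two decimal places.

21.99°

n·sin(A/2) = 1.312 × sin 30° = 1.312 × 0.5000 = 0.6560.
D_min = 2·arcsin(0.6560) − 60° = 2 × 40.996° − 60° = 21.991°.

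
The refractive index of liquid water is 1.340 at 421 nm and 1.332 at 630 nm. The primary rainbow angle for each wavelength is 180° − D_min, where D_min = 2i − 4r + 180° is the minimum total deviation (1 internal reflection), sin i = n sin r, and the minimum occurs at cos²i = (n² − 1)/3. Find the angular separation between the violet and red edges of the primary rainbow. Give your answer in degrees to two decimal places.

At 421 nm (n = 1.340): cos²i = 0.26520 → i = 59.004°, r = 39.770°, D_min = 138.929°, rainbow angle = 41.071°.
At 630 nm (n = 1.332): cos²i = 0.25807 → i = 59.469°, r = 40.290°, D_min = 137.776°, rainbow angle = 42.224°.
Angular width = |41.071° − 42.224°| = 1.153°.

1.15°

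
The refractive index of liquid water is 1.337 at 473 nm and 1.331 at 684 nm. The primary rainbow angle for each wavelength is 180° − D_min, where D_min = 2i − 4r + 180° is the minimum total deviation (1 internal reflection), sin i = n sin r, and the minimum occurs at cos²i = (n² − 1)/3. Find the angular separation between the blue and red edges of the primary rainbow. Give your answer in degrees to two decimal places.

0.87°

At 473 nm (n = 1.337): cos²i = 0.26252 → i = 59.178°, r = 39.964°, D_min = 138.500°, rainbow angle = 41.500°.
At 684 nm (n = 1.331): cos²i = 0.25719 → i = 59.527°, r = 40.356°, D_min = 137.630°, rainbow angle = 42.370°.
Angular width = |41.500° − 42.370°| = 0.870°.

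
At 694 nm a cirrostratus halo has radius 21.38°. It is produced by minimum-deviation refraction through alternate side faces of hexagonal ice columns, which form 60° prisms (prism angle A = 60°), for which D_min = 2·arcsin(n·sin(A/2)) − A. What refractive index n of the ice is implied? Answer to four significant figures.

1.304

Rearranging: n = sin((D_min + A)/2) / sin(A/2).
(D_min + A)/2 = (21.38° + 60°)/2 = 40.690°.
n = sin 40.690° / sin 30° = 0.6520 / 0.5000 = 1.3039.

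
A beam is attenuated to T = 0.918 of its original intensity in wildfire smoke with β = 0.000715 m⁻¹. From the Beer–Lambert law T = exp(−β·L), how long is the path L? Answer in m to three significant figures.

Beer–Lambert: T = exp(−βL) ⇒ L = −ln(T)/β = −ln(0.918)/0.000715 = 0.0856/0.000715 = 119.7 m.

120 m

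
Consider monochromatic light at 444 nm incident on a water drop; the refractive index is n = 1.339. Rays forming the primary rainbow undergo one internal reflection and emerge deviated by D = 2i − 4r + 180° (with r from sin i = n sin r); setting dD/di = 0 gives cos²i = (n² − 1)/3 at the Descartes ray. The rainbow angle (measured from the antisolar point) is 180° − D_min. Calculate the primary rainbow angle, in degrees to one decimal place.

cos²i = (1.79292 − 1)/3 = 0.26431; i = arccos(0.51411) = 59.062°.
sin r = sin 59.062°/1.339 = 0.64057; r = 39.834°.
D_min = 2·59.062° − 4·39.834° + 180° = 138.786°.
Rainbow angle = 180° − D_min = 41.214°.

41.2°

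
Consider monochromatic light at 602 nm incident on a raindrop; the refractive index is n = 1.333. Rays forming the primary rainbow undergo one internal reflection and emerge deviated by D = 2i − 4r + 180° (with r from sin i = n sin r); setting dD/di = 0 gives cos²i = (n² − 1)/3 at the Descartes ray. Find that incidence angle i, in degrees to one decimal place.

cos²i = (1.333² − 1)/3 = (1.77689 − 1)/3 = 0.25896.
cos i = 0.50888, so i = 59.410°.

59.4°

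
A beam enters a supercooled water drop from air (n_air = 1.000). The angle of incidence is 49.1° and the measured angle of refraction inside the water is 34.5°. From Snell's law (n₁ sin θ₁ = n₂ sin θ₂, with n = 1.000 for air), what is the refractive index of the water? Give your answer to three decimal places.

n = sin θ_i / sin θ_r = sin 49.1° / sin 34.5° = 0.7559 / 0.5664 = 1.3345.

1.334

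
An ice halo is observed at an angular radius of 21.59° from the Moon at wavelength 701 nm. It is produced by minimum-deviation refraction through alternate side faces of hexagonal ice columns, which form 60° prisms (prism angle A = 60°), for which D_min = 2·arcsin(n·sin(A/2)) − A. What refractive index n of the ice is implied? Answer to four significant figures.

Rearranging: n = sin((D_min + A)/2) / sin(A/2).
(D_min + A)/2 = (21.59° + 60°)/2 = 40.795°.
n = sin 40.795° / sin 30° = 0.6534 / 0.5000 = 1.3067.

1.307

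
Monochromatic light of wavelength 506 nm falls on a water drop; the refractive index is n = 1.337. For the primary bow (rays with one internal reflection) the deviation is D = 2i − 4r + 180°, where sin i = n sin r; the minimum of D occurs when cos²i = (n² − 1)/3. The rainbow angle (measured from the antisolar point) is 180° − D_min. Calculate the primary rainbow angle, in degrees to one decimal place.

41.5°

cos²i = (1.78757 − 1)/3 = 0.26252; i = arccos(0.51237) = 59.178°.
sin r = sin 59.178°/1.337 = 0.64231; r = 39.964°.
D_min = 2·59.178° − 4·39.964° + 180° = 138.500°.
Rainbow angle = 180° − D_min = 41.500°.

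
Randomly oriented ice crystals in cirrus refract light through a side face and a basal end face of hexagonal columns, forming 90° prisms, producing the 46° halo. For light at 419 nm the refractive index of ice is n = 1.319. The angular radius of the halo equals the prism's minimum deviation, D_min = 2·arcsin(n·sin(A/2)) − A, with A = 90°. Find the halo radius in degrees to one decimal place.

47.7°

n·sin(A/2) = 1.319 × sin 45° = 1.319 × 0.7071 = 0.9327.
D_min = 2·arcsin(0.9327) − 90° = 2 × 68.856° − 90° = 47.711°.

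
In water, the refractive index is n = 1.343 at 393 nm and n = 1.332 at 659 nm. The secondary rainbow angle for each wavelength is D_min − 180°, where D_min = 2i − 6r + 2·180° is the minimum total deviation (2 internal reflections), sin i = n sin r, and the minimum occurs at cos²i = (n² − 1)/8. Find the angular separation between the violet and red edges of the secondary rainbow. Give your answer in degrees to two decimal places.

At 393 nm (n = 1.343): cos²i = 0.10046 → i = 71.522°, r = 44.928°, D_min = 233.478°, rainbow angle = 53.478°.
At 659 nm (n = 1.332): cos²i = 0.09678 → i = 71.875°, r = 45.520°, D_min = 230.628°, rainbow angle = 50.628°.
Angular width = |53.478° − 50.628°| = 2.849°.

2.85°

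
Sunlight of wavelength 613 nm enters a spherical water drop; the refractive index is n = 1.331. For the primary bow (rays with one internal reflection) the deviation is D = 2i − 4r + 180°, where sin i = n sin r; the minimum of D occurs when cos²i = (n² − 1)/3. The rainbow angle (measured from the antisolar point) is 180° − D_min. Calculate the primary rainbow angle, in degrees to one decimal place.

cos²i = (1.77156 − 1)/3 = 0.25719; i = arccos(0.50714) = 59.527°.
sin r = sin 59.527°/1.331 = 0.64753; r = 40.356°.
D_min = 2·59.527° − 4·40.356° + 180° = 137.630°.
Rainbow angle = 180° − D_min = 42.370°.

42.4°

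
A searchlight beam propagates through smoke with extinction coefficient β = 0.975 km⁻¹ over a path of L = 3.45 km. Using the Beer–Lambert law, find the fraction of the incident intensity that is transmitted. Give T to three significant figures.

0.0346

τ = β·L = 0.975 × 3.45 = 3.3638.
T = exp(−3.3638) = 0.0346.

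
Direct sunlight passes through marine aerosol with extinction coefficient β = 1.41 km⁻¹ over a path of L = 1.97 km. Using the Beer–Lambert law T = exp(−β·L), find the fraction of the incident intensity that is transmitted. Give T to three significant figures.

τ = β·L = 1.41 × 1.97 = 2.7777.
T = exp(−2.7777) = 0.0622.

0.0622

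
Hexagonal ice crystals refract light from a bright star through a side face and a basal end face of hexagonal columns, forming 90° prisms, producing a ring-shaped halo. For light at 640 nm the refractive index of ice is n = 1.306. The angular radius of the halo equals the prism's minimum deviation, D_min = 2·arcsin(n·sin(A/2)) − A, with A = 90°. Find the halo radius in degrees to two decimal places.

44.88°

n·sin(A/2) = 1.306 × sin 45° = 1.306 × 0.7071 = 0.9235.
D_min = 2·arcsin(0.9235) − 90° = 2 × 67.440° − 90° = 44.881°.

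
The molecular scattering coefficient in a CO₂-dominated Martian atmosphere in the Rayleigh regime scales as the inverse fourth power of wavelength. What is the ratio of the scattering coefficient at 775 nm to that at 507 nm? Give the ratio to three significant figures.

0.183

Rayleigh scattering ∝ λ⁻⁴, so the ratio of coefficients is the inverse fourth power of the wavelength ratio.
σ(775)/σ(507) = (507/775)⁴ = (0.6542)⁴ = 0.1832.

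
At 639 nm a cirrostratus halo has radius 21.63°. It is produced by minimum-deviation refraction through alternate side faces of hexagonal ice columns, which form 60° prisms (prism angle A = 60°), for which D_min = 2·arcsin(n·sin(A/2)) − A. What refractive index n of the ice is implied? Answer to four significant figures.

Rearranging: n = sin((D_min + A)/2) / sin(A/2).
(D_min + A)/2 = (21.63° + 60°)/2 = 40.815°.
n = sin 40.815° / sin 30° = 0.6536 / 0.5000 = 1.3072.

1.307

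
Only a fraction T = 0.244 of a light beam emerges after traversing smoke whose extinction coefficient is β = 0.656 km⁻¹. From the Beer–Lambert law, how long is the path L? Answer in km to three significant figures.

Beer–Lambert: T = exp(−βL) ⇒ L = −ln(T)/β = −ln(0.244)/0.656 = 1.4106/0.656 = 2.15 km.

2.15 km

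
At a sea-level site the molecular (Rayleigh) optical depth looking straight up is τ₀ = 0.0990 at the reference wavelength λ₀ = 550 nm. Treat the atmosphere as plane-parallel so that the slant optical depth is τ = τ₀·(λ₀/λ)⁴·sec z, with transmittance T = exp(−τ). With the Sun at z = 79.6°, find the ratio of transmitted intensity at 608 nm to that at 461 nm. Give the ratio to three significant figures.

Airmass: sec 79.6° = 5.5396.
τ(608 nm) = 0.0990 × (550/608)⁴ × 5.5396 = 0.0990 × 0.6696 × 5.5396 = 0.3672.
τ(461 nm) = 0.0990 × (550/461)⁴ × 5.5396 = 0.0990 × 2.0260 × 5.5396 = 1.1111.
T(608)/T(461) = exp(τ_B − τ_A) = exp(0.7439) = 2.1041.

2.10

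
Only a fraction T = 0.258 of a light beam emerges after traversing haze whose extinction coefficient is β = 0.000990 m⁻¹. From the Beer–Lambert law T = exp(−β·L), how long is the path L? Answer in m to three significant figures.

Beer–Lambert: T = exp(−βL) ⇒ L = −ln(T)/β = −ln(0.258)/0.000990 = 1.3548/0.000990 = 1368 m.

1370 m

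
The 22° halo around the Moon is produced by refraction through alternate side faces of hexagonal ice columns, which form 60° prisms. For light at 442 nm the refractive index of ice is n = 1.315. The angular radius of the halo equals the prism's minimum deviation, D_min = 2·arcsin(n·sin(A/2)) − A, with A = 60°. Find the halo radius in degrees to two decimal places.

22.22°

n·sin(A/2) = 1.315 × sin 30° = 1.315 × 0.5000 = 0.6575.
D_min = 2·arcsin(0.6575) − 60° = 2 × 41.109° − 60° = 22.219°.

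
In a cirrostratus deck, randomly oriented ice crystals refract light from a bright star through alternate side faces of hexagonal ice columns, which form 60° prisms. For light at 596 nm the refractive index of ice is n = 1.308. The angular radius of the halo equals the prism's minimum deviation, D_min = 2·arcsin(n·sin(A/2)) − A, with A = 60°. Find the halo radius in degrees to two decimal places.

21.69°

n·sin(A/2) = 1.308 × sin 30° = 1.308 × 0.5000 = 0.6540.
D_min = 2·arcsin(0.6540) − 60° = 2 × 40.844° − 60° = 21.688°.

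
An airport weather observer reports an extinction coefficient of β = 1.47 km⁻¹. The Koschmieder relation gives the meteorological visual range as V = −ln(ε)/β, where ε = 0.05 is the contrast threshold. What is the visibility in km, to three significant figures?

V = −ln(0.05) / 1.47 = 2.996 / 1.47 = 2.0379 km.

2.04 km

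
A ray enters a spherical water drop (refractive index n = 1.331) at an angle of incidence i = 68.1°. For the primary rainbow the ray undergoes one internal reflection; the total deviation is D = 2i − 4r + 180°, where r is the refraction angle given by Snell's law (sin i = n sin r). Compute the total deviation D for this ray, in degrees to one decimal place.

139.4°

sin r = sin 68.1° / 1.331 = 0.9278/1.331 = 0.6971; r = 44.19°.
D = 2·68.1° − 4·44.19° + 180° = 136.20° − 176.78° + 180° = 139.42°.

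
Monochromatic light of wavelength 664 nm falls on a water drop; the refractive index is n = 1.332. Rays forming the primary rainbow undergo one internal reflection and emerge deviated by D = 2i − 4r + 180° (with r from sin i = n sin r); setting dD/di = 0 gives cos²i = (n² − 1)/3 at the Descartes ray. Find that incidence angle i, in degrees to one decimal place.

59.5°

cos²i = (1.332² − 1)/3 = (1.77422 − 1)/3 = 0.25807.
cos i = 0.50801, so i = 59.469°.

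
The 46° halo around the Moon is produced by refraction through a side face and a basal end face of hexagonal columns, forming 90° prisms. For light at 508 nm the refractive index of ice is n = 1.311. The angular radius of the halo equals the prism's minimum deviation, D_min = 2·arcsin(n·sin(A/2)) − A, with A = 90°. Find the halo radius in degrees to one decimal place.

45.9°

n·sin(A/2) = 1.311 × sin 45° = 1.311 × 0.7071 = 0.9270.
D_min = 2·arcsin(0.9270) − 90° = 2 × 67.974° − 90° = 45.949°.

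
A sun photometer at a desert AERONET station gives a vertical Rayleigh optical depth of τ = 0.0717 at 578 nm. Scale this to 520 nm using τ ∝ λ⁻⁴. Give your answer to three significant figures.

0.109

τ(520 nm) = τ(578 nm) × (578/520)⁴ = 0.0717 × (1.1115)⁴ = 0.0717 × 1.5265 = 0.1095.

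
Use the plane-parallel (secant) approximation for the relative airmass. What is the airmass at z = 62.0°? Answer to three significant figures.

2.13

X = sec z = 1/cos 62.0° = 1/0.4695 = 2.1301.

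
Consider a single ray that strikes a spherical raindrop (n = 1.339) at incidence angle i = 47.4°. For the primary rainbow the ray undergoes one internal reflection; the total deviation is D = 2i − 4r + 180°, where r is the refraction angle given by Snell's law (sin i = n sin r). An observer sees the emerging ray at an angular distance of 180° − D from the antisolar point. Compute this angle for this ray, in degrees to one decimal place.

sin r = sin 47.4° / 1.339 = 0.7361/1.339 = 0.5497; r = 33.35°.
D = 2·47.4° − 4·33.35° + 180° = 94.80° − 133.40° + 180° = 141.40°.
Angle from antisolar point = 180° − D = 38.60°.

38.6°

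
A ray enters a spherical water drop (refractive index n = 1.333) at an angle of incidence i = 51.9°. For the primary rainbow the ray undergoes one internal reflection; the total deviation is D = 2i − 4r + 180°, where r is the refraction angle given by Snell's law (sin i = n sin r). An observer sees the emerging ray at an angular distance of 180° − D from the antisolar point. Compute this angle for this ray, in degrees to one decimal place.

sin r = sin 51.9° / 1.333 = 0.7869/1.333 = 0.5903; r = 36.18°.
D = 2·51.9° − 4·36.18° + 180° = 103.80° − 144.73° + 180° = 139.07°.
Angle from antisolar point = 180° − D = 40.93°.

40.9°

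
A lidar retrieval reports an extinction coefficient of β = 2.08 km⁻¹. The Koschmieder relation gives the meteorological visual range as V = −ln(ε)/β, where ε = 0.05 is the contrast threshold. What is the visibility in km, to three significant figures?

V = −ln(0.05) / 2.08 = 2.996 / 2.08 = 1.4403 km.

1.44 km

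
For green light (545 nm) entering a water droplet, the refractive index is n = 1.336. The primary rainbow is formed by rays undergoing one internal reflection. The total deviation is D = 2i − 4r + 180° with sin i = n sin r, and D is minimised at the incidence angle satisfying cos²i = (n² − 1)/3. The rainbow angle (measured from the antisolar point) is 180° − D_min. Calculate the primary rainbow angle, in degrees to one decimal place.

41.6°

cos²i = (1.78490 − 1)/3 = 0.26163; i = arccos(0.51150) = 59.236°.
sin r = sin 59.236°/1.336 = 0.64318; r = 40.029°.
D_min = 2·59.236° − 4·40.029° + 180° = 138.356°.
Rainbow angle = 180° − D_min = 41.644°.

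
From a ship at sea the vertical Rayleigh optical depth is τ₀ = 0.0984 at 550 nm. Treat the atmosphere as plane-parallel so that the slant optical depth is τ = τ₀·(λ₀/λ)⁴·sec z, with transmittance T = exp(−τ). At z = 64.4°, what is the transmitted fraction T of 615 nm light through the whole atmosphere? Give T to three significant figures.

sec 64.4° = 2.3144.
τ = 0.0984 × (550/615)⁴ × 2.3144 = 0.0984 × 0.6397 × 2.3144 = 0.1457.
T = exp(−0.1457) = 0.8644.

0.864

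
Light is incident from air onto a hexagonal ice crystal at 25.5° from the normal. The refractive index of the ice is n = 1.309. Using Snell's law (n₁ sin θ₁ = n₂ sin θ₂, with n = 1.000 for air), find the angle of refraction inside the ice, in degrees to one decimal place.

19.2°

Snell: sin θ_r = sin θ_i / n = sin 25.5° / 1.309 = 0.4305 / 1.309 = 0.3289.
θ_r = arcsin(0.3289) = 19.20°.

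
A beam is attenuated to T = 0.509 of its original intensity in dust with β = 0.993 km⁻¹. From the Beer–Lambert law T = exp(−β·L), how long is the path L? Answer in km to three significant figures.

0.680 km

Beer–Lambert: T = exp(−βL) ⇒ L = −ln(T)/β = −ln(0.509)/0.993 = 0.6753/0.993 = 0.6801 km.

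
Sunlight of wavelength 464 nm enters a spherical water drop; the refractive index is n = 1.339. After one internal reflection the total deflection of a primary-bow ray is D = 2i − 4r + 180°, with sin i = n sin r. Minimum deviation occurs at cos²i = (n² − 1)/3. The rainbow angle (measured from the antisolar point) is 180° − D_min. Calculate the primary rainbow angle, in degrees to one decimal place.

cos²i = (1.79292 − 1)/3 = 0.26431; i = arccos(0.51411) = 59.062°.
sin r = sin 59.062°/1.339 = 0.64057; r = 39.834°.
D_min = 2·59.062° − 4·39.834° + 180° = 138.786°.
Rainbow angle = 180° − D_min = 41.214°.

41.2°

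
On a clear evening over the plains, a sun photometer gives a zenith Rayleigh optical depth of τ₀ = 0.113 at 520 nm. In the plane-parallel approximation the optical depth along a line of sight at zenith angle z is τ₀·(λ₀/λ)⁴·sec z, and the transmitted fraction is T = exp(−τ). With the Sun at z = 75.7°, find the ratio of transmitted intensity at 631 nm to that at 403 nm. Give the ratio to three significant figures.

2.88

Airmass: sec 75.7° = 4.0486.
τ(631 nm) = 0.113 × (520/631)⁴ × 4.0486 = 0.113 × 0.4612 × 4.0486 = 0.2110.
τ(403 nm) = 0.113 × (520/403)⁴ × 4.0486 = 0.113 × 2.7720 × 4.0486 = 1.2682.
T(631)/T(403) = exp(τ_B − τ_A) = exp(1.0572) = 2.8782.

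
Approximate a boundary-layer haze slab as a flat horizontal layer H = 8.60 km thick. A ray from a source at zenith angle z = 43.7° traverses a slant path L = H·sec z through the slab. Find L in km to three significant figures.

sec z = 1/cos 43.7° = 1.3832.
L = 8.60 × 1.3832 = 11.895 km.

11.9 km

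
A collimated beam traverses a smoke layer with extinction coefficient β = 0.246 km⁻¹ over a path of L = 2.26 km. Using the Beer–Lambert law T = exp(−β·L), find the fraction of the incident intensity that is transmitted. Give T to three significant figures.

τ = β·L = 0.246 × 2.26 = 0.5560.
T = exp(−0.5560) = 0.5735.

0.574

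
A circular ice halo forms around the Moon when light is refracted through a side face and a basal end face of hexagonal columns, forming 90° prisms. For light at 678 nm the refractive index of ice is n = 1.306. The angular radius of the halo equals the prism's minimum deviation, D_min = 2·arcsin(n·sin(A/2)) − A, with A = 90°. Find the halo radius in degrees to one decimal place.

n·sin(A/2) = 1.306 × sin 45° = 1.306 × 0.7071 = 0.9235.
D_min = 2·arcsin(0.9235) − 90° = 2 × 67.440° − 90° = 44.881°.

44.9°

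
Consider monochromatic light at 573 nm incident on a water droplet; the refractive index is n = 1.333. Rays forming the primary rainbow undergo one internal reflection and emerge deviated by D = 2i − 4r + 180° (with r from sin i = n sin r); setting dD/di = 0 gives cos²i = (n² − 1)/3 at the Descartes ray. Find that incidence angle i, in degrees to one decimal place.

cos²i = (1.333² − 1)/3 = (1.77689 − 1)/3 = 0.25896.
cos i = 0.50888, so i = 59.410°.

59.4°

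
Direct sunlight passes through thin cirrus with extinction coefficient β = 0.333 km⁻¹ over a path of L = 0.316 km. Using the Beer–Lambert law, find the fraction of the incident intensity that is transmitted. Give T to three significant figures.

0.900

τ = β·L = 0.333 × 0.316 = 0.1052.
T = exp(−0.1052) = 0.9001.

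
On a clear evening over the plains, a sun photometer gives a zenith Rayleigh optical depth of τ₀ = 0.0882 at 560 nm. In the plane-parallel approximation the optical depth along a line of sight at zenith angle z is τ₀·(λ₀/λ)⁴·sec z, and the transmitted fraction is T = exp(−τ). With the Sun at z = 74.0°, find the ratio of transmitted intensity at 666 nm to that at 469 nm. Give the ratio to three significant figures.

Airmass: sec 74.0° = 3.6280.
τ(666 nm) = 0.0882 × (560/666)⁴ × 3.6280 = 0.0882 × 0.4999 × 3.6280 = 0.1600.
τ(469 nm) = 0.0882 × (560/469)⁴ × 3.6280 = 0.0882 × 2.0326 × 3.6280 = 0.6504.
T(666)/T(469) = exp(τ_B − τ_A) = exp(0.4905) = 1.6331.

1.63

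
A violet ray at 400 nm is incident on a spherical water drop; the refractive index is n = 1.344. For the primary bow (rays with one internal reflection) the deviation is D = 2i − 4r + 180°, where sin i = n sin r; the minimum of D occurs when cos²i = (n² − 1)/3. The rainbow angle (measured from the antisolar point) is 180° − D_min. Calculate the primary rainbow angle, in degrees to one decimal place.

cos²i = (1.80634 − 1)/3 = 0.26878; i = arccos(0.51844) = 58.772°.
sin r = sin 58.772°/1.344 = 0.63625; r = 39.512°.
D_min = 2·58.772° − 4·39.512° + 180° = 139.495°.
Rainbow angle = 180° − D_min = 40.505°.

40.5°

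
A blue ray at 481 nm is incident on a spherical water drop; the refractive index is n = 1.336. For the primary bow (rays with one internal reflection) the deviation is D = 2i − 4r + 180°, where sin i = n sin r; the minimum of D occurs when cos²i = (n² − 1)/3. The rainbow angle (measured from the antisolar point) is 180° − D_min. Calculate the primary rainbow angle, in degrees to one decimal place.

cos²i = (1.78490 − 1)/3 = 0.26163; i = arccos(0.51150) = 59.236°.
sin r = sin 59.236°/1.336 = 0.64318; r = 40.029°.
D_min = 2·59.236° − 4·40.029° + 180° = 138.356°.
Rainbow angle = 180° − D_min = 41.644°.

41.6°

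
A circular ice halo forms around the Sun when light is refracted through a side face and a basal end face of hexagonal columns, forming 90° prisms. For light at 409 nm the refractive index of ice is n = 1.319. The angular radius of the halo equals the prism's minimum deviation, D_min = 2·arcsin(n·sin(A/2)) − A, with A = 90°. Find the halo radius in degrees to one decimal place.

n·sin(A/2) = 1.319 × sin 45° = 1.319 × 0.7071 = 0.9327.
D_min = 2·arcsin(0.9327) − 90° = 2 × 68.856° − 90° = 47.711°.

47.7°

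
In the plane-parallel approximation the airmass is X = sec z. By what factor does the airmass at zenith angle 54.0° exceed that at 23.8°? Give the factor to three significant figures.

1.56

X(54.0°)/X(23.8°) = sec 54.0° / sec 23.8° = cos 23.8° / cos 54.0° = 0.9150/0.5878 = 1.5566.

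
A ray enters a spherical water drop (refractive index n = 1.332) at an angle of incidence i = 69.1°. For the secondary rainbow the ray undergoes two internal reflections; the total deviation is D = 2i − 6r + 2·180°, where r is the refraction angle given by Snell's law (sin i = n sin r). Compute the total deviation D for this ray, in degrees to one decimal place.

231.0°

sin r = sin 69.1° / 1.332 = 0.9342/1.332 = 0.7014; r = 44.54°.
D = 2·69.1° − 6·44.54° + 2·180° = 138.20° − 267.21° + 360° = 230.99°.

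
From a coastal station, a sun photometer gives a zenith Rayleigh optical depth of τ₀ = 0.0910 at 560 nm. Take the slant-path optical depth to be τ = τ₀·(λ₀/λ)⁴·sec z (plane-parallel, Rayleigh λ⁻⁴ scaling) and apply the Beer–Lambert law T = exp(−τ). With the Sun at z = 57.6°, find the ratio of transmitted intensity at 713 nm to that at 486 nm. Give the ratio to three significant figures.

Airmass: sec 57.6° = 1.8663.
τ(713 nm) = 0.0910 × (560/713)⁴ × 1.8663 = 0.0910 × 0.3805 × 1.8663 = 0.0646.
τ(486 nm) = 0.0910 × (560/486)⁴ × 1.8663 = 0.0910 × 1.7628 × 1.8663 = 0.2994.
T(713)/T(486) = exp(τ_B − τ_A) = exp(0.2348) = 1.2646.

1.26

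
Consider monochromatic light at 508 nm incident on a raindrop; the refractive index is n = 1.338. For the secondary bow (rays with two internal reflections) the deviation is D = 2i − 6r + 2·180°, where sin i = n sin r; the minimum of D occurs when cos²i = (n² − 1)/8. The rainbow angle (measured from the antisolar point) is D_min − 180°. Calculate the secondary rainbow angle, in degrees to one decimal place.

cos²i = (1.79024 − 1)/8 = 0.09878; i = arccos(0.31429) = 71.682°.
sin r = sin 71.682°/1.338 = 0.70951; r = 45.195°.
D_min = 2·71.682° − 6·45.195° + 360° = 232.193°.
Rainbow angle = D_min − 180° = 52.193°.

52.2°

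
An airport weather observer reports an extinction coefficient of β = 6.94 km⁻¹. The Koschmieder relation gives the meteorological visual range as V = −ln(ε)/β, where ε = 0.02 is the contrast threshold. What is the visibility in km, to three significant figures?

0.564 km

V = −ln(0.02) / 6.94 = 3.912 / 6.94 = 0.5637 km.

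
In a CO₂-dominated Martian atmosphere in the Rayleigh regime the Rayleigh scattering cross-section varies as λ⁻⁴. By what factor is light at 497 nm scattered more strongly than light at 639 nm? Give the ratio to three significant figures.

2.73

Rayleigh scattering ∝ λ⁻⁴, so the ratio of coefficients is the inverse fourth power of the wavelength ratio.
σ(497)/σ(639) = (639/497)⁴ = (1.2857)⁴ = 2.733.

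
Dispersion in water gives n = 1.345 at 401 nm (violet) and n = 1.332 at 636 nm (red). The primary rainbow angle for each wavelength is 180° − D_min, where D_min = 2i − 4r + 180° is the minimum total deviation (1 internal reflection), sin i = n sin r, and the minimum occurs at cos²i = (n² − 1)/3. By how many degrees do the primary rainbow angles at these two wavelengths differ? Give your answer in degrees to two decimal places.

At 401 nm (n = 1.345): cos²i = 0.26967 → i = 58.715°, r = 39.448°, D_min = 139.635°, rainbow angle = 40.365°.
At 636 nm (n = 1.332): cos²i = 0.25807 → i = 59.469°, r = 40.290°, D_min = 137.776°, rainbow angle = 42.224°.
Angular width = |40.365° − 42.224°| = 1.859°.

1.86°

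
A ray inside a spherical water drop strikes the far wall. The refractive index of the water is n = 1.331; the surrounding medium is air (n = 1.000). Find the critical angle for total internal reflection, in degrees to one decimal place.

48.7°

sin θ_c = n_air / n = 1.000 / 1.331 = 0.7513.
θ_c = arcsin(0.7513) = 48.70°.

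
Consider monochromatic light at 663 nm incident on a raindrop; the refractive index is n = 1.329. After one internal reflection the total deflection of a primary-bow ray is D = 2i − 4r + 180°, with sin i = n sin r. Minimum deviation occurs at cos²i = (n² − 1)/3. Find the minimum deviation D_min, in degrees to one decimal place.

137.3°

cos²i = (1.76624 − 1)/3 = 0.25541; i = arccos(0.50538) = 59.643°.
sin r = sin 59.643°/1.329 = 0.64928; r = 40.487°.
D_min = 2·59.643° − 4·40.487° + 180° = 137.337°.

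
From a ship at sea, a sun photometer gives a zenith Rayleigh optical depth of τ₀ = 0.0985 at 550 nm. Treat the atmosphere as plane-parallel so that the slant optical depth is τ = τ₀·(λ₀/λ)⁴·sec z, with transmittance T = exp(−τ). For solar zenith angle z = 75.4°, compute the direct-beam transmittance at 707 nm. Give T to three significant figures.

0.867

sec 75.4° = 3.9672.
τ = 0.0985 × (550/707)⁴ × 3.9672 = 0.0985 × 0.3662 × 3.9672 = 0.1431.
T = exp(−0.1431) = 0.8667.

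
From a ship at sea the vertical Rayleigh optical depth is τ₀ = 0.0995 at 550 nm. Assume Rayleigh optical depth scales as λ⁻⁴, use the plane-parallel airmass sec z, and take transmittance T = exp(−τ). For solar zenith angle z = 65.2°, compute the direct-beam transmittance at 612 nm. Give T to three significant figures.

0.857

sec 65.2° = 2.3841.
τ = 0.0995 × (550/612)⁴ × 2.3841 = 0.0995 × 0.6523 × 2.3841 = 0.1547.
T = exp(−0.1547) = 0.8566.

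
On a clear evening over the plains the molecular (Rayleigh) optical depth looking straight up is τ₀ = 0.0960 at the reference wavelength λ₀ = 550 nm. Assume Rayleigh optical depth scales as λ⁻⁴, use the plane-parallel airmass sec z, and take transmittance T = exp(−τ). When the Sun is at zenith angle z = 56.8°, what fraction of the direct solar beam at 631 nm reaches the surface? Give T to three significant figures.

sec 56.8° = 1.8263.
τ = 0.0960 × (550/631)⁴ × 1.8263 = 0.0960 × 0.5772 × 1.8263 = 0.1012.
T = exp(−0.1012) = 0.9038.

0.904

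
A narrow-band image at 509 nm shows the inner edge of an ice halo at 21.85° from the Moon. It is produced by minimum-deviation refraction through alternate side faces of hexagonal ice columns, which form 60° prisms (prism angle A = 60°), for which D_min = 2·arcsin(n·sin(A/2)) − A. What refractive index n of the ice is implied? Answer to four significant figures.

Rearranging: n = sin((D_min + A)/2) / sin(A/2).
(D_min + A)/2 = (21.85° + 60°)/2 = 40.925°.
n = sin 40.925° / sin 30° = 0.6551 / 0.5000 = 1.3101.

1.310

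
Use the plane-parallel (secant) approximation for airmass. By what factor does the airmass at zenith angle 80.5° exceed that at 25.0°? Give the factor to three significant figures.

5.49

X(80.5°)/X(25.0°) = sec 80.5° / sec 25.0° = cos 25.0° / cos 80.5° = 0.9063/0.1650 = 5.4912.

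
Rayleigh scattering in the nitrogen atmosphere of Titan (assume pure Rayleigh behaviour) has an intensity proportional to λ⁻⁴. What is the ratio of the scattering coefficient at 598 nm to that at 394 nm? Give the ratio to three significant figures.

Rayleigh scattering ∝ λ⁻⁴, so the ratio of coefficients is the inverse fourth power of the wavelength ratio.
σ(598)/σ(394) = (394/598)⁴ = (0.6589)⁴ = 0.1884.

0.188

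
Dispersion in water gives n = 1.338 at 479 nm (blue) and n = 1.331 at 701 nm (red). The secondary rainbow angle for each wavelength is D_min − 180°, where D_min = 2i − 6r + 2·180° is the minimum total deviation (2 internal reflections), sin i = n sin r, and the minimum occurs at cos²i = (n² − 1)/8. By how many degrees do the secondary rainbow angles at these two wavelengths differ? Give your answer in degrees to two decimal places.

At 479 nm (n = 1.338): cos²i = 0.09878 → i = 71.682°, r = 45.195°, D_min = 232.193°, rainbow angle = 52.193°.
At 701 nm (n = 1.331): cos²i = 0.09645 → i = 71.907°, r = 45.575°, D_min = 230.365°, rainbow angle = 50.365°.
Angular width = |52.193° − 50.365°| = 1.828°.

1.83°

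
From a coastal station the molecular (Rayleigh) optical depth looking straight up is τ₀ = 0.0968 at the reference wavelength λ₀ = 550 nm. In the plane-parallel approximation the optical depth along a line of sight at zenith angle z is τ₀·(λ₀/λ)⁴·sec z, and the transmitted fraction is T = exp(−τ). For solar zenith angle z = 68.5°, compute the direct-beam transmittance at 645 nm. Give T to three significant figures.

sec 68.5° = 2.7285.
τ = 0.0968 × (550/645)⁴ × 2.7285 = 0.0968 × 0.5287 × 2.7285 = 0.1396.
T = exp(−0.1396) = 0.8697.

0.870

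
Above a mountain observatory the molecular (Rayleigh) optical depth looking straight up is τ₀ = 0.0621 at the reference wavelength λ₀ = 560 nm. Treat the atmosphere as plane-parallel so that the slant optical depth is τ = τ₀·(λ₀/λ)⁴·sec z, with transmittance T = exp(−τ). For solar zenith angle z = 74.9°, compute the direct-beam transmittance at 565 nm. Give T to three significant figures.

0.794

sec 74.9° = 3.8387.
τ = 0.0621 × (560/565)⁴ × 3.8387 = 0.0621 × 0.9651 × 3.8387 = 0.2301.
T = exp(−0.2301) = 0.7945.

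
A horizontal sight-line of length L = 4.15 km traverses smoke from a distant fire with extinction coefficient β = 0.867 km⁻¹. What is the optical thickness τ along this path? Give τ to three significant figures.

3.60

τ = β·L = 0.867 × 4.15 = 3.5981.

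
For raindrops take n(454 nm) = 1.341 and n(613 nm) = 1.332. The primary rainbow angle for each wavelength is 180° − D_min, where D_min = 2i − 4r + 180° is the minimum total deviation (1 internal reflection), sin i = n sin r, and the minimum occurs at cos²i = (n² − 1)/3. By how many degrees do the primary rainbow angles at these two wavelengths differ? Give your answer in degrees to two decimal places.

1.29°

At 454 nm (n = 1.341): cos²i = 0.26609 → i = 58.946°, r = 39.705°, D_min = 139.071°, rainbow angle = 40.929°.
At 613 nm (n = 1.332): cos²i = 0.25807 → i = 59.469°, r = 40.290°, D_min = 137.776°, rainbow angle = 42.224°.
Angular width = |40.929° − 42.224°| = 1.295°.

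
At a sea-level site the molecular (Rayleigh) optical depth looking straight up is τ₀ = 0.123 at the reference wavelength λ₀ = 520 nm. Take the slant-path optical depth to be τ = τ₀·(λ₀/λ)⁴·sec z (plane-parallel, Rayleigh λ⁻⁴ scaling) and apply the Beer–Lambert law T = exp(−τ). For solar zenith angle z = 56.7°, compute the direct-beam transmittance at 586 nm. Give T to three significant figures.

0.870

sec 56.7° = 1.8214.
τ = 0.123 × (520/586)⁴ × 1.8214 = 0.123 × 0.6200 × 1.8214 = 0.1389.
T = exp(−0.1389) = 0.8703.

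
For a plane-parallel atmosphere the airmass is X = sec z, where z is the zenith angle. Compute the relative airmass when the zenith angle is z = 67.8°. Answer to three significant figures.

X = sec z = 1/cos 67.8° = 1/0.3778 = 2.6466.

2.65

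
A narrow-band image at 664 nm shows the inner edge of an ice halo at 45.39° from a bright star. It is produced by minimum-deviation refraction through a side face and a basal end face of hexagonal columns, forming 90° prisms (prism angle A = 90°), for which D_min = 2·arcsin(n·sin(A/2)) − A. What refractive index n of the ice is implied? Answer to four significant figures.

Rearranging: n = sin((D_min + A)/2) / sin(A/2).
(D_min + A)/2 = (45.39° + 90°)/2 = 67.695°.
n = sin 67.695° / sin 45° = 0.9252 / 0.7071 = 1.3084.

1.308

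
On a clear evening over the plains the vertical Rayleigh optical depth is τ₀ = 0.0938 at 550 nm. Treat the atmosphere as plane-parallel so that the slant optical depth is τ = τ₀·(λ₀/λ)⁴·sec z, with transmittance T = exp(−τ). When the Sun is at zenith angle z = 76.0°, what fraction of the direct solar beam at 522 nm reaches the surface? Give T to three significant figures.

sec 76.0° = 4.1336.
τ = 0.0938 × (550/522)⁴ × 4.1336 = 0.0938 × 1.2324 × 4.1336 = 0.4779.
T = exp(−0.4779) = 0.6201.

0.620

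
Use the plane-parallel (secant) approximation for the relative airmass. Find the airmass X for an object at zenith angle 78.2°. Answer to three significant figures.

X = sec z = 1/cos 78.2° = 1/0.2045 = 4.8901.

4.89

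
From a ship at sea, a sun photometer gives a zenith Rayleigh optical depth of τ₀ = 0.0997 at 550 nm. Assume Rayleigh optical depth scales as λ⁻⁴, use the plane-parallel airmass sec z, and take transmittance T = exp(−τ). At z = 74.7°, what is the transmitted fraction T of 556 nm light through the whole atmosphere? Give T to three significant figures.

0.696

sec 74.7° = 3.7897.
τ = 0.0997 × (550/556)⁴ × 3.7897 = 0.0997 × 0.9575 × 3.7897 = 0.3618.
T = exp(−0.3618) = 0.6964.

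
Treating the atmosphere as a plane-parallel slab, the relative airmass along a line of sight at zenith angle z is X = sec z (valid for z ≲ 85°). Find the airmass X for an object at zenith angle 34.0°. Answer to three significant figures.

X = sec z = 1/cos 34.0° = 1/0.8290 = 1.2062.

1.21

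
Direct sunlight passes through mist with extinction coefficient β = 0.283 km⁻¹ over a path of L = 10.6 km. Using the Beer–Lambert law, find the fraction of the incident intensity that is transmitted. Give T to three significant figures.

0.0498

τ = β·L = 0.283 × 10.6 = 2.9998.
T = exp(−2.9998) = 0.0498.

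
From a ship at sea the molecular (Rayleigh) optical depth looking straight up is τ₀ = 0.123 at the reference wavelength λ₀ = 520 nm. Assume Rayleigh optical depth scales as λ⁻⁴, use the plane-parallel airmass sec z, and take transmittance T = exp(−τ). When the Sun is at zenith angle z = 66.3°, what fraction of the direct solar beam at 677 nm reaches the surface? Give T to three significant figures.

sec 66.3° = 2.4879.
τ = 0.123 × (520/677)⁴ × 2.4879 = 0.123 × 0.3481 × 2.4879 = 0.1065.
T = exp(−0.1065) = 0.8990.

0.899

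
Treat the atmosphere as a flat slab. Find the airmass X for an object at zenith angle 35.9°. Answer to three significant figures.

X = sec z = 1/cos 35.9° = 1/0.8100 = 1.2345.

1.23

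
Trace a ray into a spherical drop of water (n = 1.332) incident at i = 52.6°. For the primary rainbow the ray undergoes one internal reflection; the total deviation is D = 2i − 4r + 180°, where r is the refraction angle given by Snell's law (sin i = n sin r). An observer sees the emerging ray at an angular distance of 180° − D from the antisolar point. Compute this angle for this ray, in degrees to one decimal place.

41.3°

sin r = sin 52.6° / 1.332 = 0.7944/1.332 = 0.5964; r = 36.61°.
D = 2·52.6° − 4·36.61° + 180° = 105.20° − 146.45° + 180° = 138.75°.
Angle from antisolar point = 180° − D = 41.25°.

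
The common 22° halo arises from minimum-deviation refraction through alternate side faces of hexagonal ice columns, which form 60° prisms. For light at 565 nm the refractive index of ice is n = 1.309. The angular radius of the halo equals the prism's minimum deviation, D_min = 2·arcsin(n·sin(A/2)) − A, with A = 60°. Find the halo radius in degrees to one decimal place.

n·sin(A/2) = 1.309 × sin 30° = 1.309 × 0.5000 = 0.6545.
D_min = 2·arcsin(0.6545) − 60° = 2 × 40.882° − 60° = 21.763°.

21.8°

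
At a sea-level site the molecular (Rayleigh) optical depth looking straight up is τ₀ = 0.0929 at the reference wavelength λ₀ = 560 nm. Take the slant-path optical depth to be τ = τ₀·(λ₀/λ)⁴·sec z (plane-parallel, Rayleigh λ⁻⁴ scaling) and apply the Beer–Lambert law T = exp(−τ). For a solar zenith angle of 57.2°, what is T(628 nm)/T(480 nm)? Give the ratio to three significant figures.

1.23

Airmass: sec 57.2° = 1.8460.
τ(628 nm) = 0.0929 × (560/628)⁴ × 1.8460 = 0.0929 × 0.6323 × 1.8460 = 0.1084.
τ(480 nm) = 0.0929 × (560/480)⁴ × 1.8460 = 0.0929 × 1.8526 × 1.8460 = 0.3177.
T(628)/T(480) = exp(τ_B − τ_A) = exp(0.2093) = 1.2328.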